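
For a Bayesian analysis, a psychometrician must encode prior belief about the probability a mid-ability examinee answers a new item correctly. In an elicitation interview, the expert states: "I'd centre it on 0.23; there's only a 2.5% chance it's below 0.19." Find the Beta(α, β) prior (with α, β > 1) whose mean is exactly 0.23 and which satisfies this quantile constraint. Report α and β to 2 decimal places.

With mean 0.23 fixed, write α = 0.23s, β = 0.77s where s = α+β.
Need P(θ < 0.19) = 0.025 under Beta(0.23s, 0.77s). Normal approximation: (q−m)/√(m(1−m)/s) ≈ z_{0.025} = -1.96, so s ≈ 0.23·0.77·(-1.96)²/(0.19−0.23)² = 425.2.
At s = 425.2: P(θ<0.19) ≈ 0.021. Adjusting to match 0.025 gives s ≈ 397.40.
So α = 0.23·397.40 ≈ 91.40, β = 0.77·397.40 ≈ 305.99.

α ≈ 91.40, β ≈ 305.99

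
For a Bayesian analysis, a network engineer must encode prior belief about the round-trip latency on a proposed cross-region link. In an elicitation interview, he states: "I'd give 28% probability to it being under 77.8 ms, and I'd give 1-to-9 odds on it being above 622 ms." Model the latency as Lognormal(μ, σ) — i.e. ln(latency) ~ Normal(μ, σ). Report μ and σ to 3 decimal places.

If T ~ Lognormal(μ,σ) then ln T ~ Normal(μ,σ), so the p-quantile of ln T is μ + z_p·σ.
ln(77.8) = 4.354 and ln(622) = 6.433; z_{0.28} = -0.5828, z_{0.9} = 1.282.
σ = (6.433 − 4.354)/(1.282 − (-0.5828)) = 1.115.
μ = 4.354 − (-0.5828)·1.115 = 5.004.

μ ≈ 5.004, σ ≈ 1.115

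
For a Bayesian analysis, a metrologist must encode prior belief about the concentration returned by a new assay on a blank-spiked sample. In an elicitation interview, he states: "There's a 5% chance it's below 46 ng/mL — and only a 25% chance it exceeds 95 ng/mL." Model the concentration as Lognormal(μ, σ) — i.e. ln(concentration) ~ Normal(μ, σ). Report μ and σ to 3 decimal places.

If T ~ Lognormal(μ,σ) then ln T ~ Normal(μ,σ), so the p-quantile of ln T is μ + z_p·σ.
ln(46) = 3.829 and ln(95) = 4.554; z_{0.05} = -1.645, z_{0.75} = 0.6745.
σ = (4.554 − 3.829)/(0.6745 − (-1.645)) = 0.313.
μ = 3.829 − (-1.645)·0.313 = 4.343.

μ ≈ 4.343, σ ≈ 0.313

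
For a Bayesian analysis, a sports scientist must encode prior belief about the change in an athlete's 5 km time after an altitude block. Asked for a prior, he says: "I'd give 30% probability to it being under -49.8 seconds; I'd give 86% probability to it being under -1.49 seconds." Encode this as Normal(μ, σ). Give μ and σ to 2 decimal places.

μ = -34.01, σ = 30.10

The p-quantile of Normal(μ,σ) is μ + z_p·σ, with z_{0.3} = -0.5244 and z_{0.86} = 1.08.
Eliminate σ: μ = (z₂·x₁ − z₁·x₂)/(z₂ − z₁) = (1.08·-49.8 − (-0.5244)·-1.49)/1.605 = -34.01.
Then σ = (x₂ − x₁)/(z₂ − z₁) = (-1.49 − -49.8)/1.605 = 30.10.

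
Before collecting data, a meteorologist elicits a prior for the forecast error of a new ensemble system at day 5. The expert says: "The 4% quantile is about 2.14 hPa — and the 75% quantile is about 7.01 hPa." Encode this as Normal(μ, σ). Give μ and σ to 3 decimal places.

For Normal(μ,σ), the p-quantile is μ + z_p·σ. Here z_{0.04} = -1.751, z_{0.75} = 0.6745.
So 2.14 = μ − 1.751σ and 7.01 = μ + 0.6745σ.
Subtracting: σ = (7.01 − 2.14)/(0.6745 − (-1.751)) = 2.008.
Then μ = 2.14 − (-1.751)·2.008 = 5.656.

μ = 5.656, σ = 2.008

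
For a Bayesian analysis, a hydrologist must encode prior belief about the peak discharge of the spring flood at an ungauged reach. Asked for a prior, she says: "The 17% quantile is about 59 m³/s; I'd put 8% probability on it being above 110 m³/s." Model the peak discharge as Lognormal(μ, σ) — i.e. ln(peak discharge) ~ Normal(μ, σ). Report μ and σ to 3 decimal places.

μ ≈ 4.329, σ ≈ 0.264

If T ~ Lognormal(μ,σ) then ln T ~ Normal(μ,σ), so the p-quantile of ln T is μ + z_p·σ.
ln(59) = 4.078 and ln(110) = 4.7; z_{0.17} = -0.9542, z_{0.92} = 1.405.
σ = (4.7 − 4.078)/(1.405 − (-0.9542)) = 0.264.
μ = 4.078 − (-0.9542)·0.264 = 4.329.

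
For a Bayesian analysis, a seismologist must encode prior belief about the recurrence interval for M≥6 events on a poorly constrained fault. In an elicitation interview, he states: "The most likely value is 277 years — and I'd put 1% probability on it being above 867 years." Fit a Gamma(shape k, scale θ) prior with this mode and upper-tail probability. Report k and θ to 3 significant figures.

Gamma(k,θ) with k>1 has mode (k−1)θ, so θ = 277/(k−1).
Need P(X < 867) = 0.99 with θ tied to k this way. Start at k = 2, θ = 277: P(X<867) ≈ 0.819.
Too low — raise k to concentrate. Iterating converges to k ≈ 4.42.
Then θ = 277/(4.42−1) ≈ 80.9.

k ≈ 4.42, θ ≈ 80.9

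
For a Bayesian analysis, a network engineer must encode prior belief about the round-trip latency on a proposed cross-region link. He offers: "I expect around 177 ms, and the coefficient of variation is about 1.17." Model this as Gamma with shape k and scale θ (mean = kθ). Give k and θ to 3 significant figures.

For Gamma(k, scale θ): mean = kθ, variance = kθ², so CV = 1/√k.
CV = 1.17, hence k = 1/CV² = 0.731.
Then θ = mean/k = 177/0.731 = 242.

k ≈ 0.731, θ ≈ 242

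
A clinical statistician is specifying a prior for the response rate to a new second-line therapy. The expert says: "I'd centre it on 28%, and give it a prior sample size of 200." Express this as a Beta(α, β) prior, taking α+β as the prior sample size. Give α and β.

Under the effective-sample-size interpretation, Beta(α, β) has prior mean α/(α+β) and prior sample size α+β.
So α+β = 200 and α/(α+β) = 0.28, giving α = 0.28·200 = 56 and β = 200 − 56 = 144.

α = 56, β = 144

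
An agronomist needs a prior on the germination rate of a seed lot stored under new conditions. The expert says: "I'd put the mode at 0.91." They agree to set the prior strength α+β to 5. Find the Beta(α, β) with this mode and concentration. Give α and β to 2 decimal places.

α = 3.73, β = 1.27

For α,β > 1 the Beta mode is (α−1)/(α+β−2). With α+β = 5, the mode is (α−1)/3.
Set (α−1)/3 = 0.91 → α = 1 + 0.91·3 = 3.73.
β = 5 − α = 1.27.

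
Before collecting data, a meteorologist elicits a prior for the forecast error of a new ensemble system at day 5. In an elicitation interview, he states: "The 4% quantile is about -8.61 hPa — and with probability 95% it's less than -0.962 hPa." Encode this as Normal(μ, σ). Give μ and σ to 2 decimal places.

For Normal(μ,σ), the p-quantile is μ + z_p·σ. Here z_{0.04} = -1.751, z_{0.95} = 1.645.
So -8.61 = μ − 1.751σ and -0.962 = μ + 1.645σ.
Subtracting: σ = (-0.962 − -8.61)/(1.645 − (-1.751)) = 2.25.
Then μ = -8.61 − (-1.751)·2.25 = -4.67.

μ = -4.67, σ = 2.25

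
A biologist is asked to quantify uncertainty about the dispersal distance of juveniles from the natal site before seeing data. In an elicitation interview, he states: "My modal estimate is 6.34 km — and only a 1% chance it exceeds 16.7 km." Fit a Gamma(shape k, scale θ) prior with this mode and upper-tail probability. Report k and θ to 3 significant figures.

k ≈ 5.95, θ ≈ 1.28

Gamma(k,θ) with k>1 has mode (k−1)θ, so θ = 6.34/(k−1).
Need P(X < 16.7) = 0.99 with θ tied to k this way. Start at k = 2, θ = 6.34: P(X<16.7) ≈ 0.739.
Too low — raise k to concentrate. Iterating converges to k ≈ 5.95.
Then θ = 6.34/(5.95−1) ≈ 1.28.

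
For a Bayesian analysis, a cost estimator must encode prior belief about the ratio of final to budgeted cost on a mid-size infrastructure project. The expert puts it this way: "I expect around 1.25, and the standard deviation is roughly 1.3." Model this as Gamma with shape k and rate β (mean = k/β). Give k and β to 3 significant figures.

k ≈ 0.925, β ≈ 0.74

For Gamma(k, rate β): mean = k/β, variance = k/β², so CV = 1/√k.
CV = SD/mean = 1.3/1.25 = 1.04, hence k = 1/CV² = 0.925.
Then β = k/mean = 0.925/1.25 = 0.74.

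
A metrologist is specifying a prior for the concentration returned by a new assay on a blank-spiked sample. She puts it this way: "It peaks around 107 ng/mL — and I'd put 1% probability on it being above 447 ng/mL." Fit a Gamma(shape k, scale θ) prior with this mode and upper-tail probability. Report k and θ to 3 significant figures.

Gamma(k,θ) with k>1 has mode (k−1)θ, so θ = 107/(k−1).
Need P(X < 447) = 0.99 with θ tied to k this way. Start at k = 2, θ = 107: P(X<447) ≈ 0.921.
Too low — raise k to concentrate. Iterating converges to k ≈ 3.02.
Then θ = 107/(3.02−1) ≈ 53.

k ≈ 3.02, θ ≈ 53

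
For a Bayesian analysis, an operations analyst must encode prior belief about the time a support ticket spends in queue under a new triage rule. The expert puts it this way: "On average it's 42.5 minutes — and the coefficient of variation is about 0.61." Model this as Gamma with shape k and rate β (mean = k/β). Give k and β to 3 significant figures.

For Gamma(k, rate β): mean = k/β, variance = k/β², so CV = 1/√k.
CV = 0.61, hence k = 1/CV² = 2.69.
Then β = k/mean = 2.69/42.5 = 0.0632.

k ≈ 2.69, β ≈ 0.0632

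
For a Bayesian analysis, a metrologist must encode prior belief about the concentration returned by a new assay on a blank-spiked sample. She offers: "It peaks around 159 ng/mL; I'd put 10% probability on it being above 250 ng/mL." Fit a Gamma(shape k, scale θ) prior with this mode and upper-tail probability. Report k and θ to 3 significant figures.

k ≈ 10.1, θ ≈ 17.4

Gamma(k,θ) with k>1 has mode (k−1)θ, so θ = 159/(k−1).
Need P(X < 250) = 0.9 with θ tied to k this way. Start at k = 2, θ = 159: P(X<250) ≈ 0.466.
Too low — raise k to concentrate. Iterating converges to k ≈ 10.1.
Then θ = 159/(10.1−1) ≈ 17.4.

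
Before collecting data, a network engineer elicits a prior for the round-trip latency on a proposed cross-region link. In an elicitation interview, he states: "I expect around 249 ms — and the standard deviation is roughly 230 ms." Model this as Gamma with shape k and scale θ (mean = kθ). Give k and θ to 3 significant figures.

For Gamma(k, scale θ): mean = kθ, variance = kθ², so CV = 1/√k.
CV = SD/mean = 230/249 = 0.9237, hence k = 1/CV² = 1.17.
Then θ = mean/k = 249/1.17 = 212.

k ≈ 1.17, θ ≈ 212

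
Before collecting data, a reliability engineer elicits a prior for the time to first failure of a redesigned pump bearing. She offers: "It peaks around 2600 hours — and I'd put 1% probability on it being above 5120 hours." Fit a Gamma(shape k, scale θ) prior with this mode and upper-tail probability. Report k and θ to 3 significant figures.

k ≈ 11.7, θ ≈ 242

Gamma(k,θ) with k>1 has mode (k−1)θ, so θ = 2600/(k−1).
Need P(X < 5120) = 0.99 with θ tied to k this way. Start at k = 2, θ = 2600: P(X<5120) ≈ 0.586.
Too low — raise k to concentrate. Iterating converges to k ≈ 11.7.
Then θ = 2600/(11.7−1) ≈ 242.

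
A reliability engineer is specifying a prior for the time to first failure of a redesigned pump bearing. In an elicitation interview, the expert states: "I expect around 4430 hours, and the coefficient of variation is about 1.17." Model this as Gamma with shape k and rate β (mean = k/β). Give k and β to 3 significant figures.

For Gamma(k, rate β): mean = k/β, variance = k/β², so CV = 1/√k.
CV = 1.17, hence k = 1/CV² = 0.731.
Then β = k/mean = 0.731/4430 = 0.000165.

k ≈ 0.731, β ≈ 0.000165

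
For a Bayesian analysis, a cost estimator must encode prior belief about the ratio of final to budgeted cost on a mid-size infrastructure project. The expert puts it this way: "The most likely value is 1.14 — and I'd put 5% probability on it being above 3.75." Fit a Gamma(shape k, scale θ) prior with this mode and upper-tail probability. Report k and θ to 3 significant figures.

k ≈ 2.84, θ ≈ 0.619

Gamma(k,θ) with k>1 has mode (k−1)θ, so θ = 1.14/(k−1).
Need P(X < 3.75) = 0.95 with θ tied to k this way. Start at k = 2, θ = 1.14: P(X<3.75) ≈ 0.840.
Too low — raise k to concentrate. Iterating converges to k ≈ 2.84.
Then θ = 1.14/(2.84−1) ≈ 0.619.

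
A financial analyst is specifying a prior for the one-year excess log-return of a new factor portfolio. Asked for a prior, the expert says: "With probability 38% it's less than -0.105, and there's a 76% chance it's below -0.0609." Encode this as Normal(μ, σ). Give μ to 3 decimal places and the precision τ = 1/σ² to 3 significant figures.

For Normal(μ,σ), the p-quantile is μ + z_p·σ. Here z_{0.38} = -0.3055, z_{0.76} = 0.7063.
So -0.105 = μ − 0.3055σ and -0.0609 = μ + 0.7063σ.
Subtracting: σ = (-0.0609 − -0.105)/(0.7063 − (-0.3055)) = 0.044.
Then μ = -0.105 − (-0.3055)·0.044 = -0.092.
Precision τ = 1/σ² = 1/0.04359² = 526.

μ = -0.092, τ = 526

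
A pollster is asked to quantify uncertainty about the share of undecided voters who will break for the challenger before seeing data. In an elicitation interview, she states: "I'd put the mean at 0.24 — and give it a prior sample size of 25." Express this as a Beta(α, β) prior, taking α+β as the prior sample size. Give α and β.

α = 6, β = 19

Under the effective-sample-size interpretation, Beta(α, β) has prior mean α/(α+β) and prior sample size α+β.
So α+β = 25 and α/(α+β) = 0.24, giving α = 0.24·25 = 6 and β = 25 − 6 = 19.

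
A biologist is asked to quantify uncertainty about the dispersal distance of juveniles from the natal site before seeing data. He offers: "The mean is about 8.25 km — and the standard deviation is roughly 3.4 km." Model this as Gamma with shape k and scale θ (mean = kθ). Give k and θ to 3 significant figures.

For Gamma(k, scale θ): mean = kθ, variance = kθ², so CV = 1/√k.
CV = SD/mean = 3.4/8.25 = 0.4121, hence k = 1/CV² = 5.89.
Then θ = mean/k = 8.25/5.89 = 1.4.

k ≈ 5.89, θ ≈ 1.4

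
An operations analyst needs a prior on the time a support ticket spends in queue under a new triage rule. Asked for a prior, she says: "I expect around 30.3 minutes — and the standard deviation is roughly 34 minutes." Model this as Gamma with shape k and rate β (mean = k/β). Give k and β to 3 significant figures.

k ≈ 0.794, β ≈ 0.0262

For Gamma(k, rate β): mean = k/β, variance = k/β², so CV = 1/√k.
CV = SD/mean = 34/30.3 = 1.122, hence k = 1/CV² = 0.794.
Then β = k/mean = 0.794/30.3 = 0.0262.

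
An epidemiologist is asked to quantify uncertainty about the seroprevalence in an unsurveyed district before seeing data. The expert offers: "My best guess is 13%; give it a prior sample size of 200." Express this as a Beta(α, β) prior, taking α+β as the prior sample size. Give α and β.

Under the effective-sample-size interpretation, Beta(α, β) has prior mean α/(α+β) and prior sample size α+β.
So α+β = 200 and α/(α+β) = 0.13, giving α = 0.13·200 = 26 and β = 200 − 26 = 174.

α = 26, β = 174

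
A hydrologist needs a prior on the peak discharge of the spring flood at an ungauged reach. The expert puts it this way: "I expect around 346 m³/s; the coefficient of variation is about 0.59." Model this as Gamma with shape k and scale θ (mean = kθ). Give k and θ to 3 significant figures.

For Gamma(k, scale θ): mean = kθ, variance = kθ², so CV = 1/√k.
CV = 0.59, hence k = 1/CV² = 2.87.
Then θ = mean/k = 346/2.87 = 120.

k ≈ 2.87, θ ≈ 120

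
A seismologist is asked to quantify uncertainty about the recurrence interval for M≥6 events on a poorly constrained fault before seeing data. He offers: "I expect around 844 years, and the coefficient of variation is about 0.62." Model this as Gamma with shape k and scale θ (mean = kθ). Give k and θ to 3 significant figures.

For Gamma(k, scale θ): mean = kθ, variance = kθ², so CV = 1/√k.
CV = 0.62, hence k = 1/CV² = 2.6.
Then θ = mean/k = 844/2.6 = 324.

k ≈ 2.6, θ ≈ 324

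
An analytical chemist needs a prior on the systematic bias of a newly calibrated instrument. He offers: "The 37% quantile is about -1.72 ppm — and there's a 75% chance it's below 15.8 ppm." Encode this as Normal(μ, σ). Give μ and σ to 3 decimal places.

The p-quantile of Normal(μ,σ) is μ + z_p·σ, with z_{0.37} = -0.3319 and z_{0.75} = 0.6745.
Eliminate σ: μ = (z₂·x₁ − z₁·x₂)/(z₂ − z₁) = (0.6745·-1.72 − (-0.3319)·15.8)/1.006 = 4.057.
Then σ = (x₂ − x₁)/(z₂ − z₁) = (15.8 − -1.72)/1.006 = 17.410.

μ = 4.057, σ = 17.410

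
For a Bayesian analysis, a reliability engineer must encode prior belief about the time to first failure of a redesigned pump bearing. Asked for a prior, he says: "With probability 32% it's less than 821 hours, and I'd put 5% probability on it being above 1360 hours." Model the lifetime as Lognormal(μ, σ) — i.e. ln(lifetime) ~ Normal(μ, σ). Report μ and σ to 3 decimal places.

If T ~ Lognormal(μ,σ) then ln T ~ Normal(μ,σ), so the p-quantile of ln T is μ + z_p·σ.
ln(821) = 6.711 and ln(1360) = 7.215; z_{0.32} = -0.4677, z_{0.95} = 1.645.
σ = (7.215 − 6.711)/(1.645 − (-0.4677)) = 0.239.
μ = 6.711 − (-0.4677)·0.239 = 6.822.

μ ≈ 6.822, σ ≈ 0.239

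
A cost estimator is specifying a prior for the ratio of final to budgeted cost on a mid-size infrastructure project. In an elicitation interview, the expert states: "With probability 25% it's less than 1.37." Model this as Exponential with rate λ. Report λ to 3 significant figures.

P(T < 1.37) = 1 − e^(−λ·1.37) = 0.25, so λ = −ln(1−0.25)/1.37 = −ln(0.75)/1.37 = 0.21.

λ ≈ 0.21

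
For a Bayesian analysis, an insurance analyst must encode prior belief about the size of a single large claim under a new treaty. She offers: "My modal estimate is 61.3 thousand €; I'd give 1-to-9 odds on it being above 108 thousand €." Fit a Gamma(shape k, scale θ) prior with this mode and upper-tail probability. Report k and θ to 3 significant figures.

k ≈ 6.92, θ ≈ 10.3

Gamma(k,θ) with k>1 has mode (k−1)θ, so θ = 61.3/(k−1).
Need P(X < 108) = 0.9 with θ tied to k this way. Start at k = 2, θ = 61.3: P(X<108) ≈ 0.526.
Too low — raise k to concentrate. Iterating converges to k ≈ 6.92.
Then θ = 61.3/(6.92−1) ≈ 10.3.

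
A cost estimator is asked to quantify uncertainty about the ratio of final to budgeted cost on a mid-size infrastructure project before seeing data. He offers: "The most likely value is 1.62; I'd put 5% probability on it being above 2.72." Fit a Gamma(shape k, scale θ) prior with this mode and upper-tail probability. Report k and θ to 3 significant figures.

Gamma(k,θ) with k>1 has mode (k−1)θ, so θ = 1.62/(k−1).
Need P(X < 2.72) = 0.95 with θ tied to k this way. Start at k = 2, θ = 1.62: P(X<2.72) ≈ 0.500.
Too low — raise k to concentrate. Iterating converges to k ≈ 11.4.
Then θ = 1.62/(11.4−1) ≈ 0.156.

k ≈ 11.4, θ ≈ 0.156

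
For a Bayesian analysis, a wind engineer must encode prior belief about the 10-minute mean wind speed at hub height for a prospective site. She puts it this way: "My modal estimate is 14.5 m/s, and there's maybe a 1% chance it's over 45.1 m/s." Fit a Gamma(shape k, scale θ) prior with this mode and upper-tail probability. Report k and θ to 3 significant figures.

k ≈ 4.47, θ ≈ 4.18

Gamma(k,θ) with k>1 has mode (k−1)θ, so θ = 14.5/(k−1).
Need P(X < 45.1) = 0.99 with θ tied to k this way. Start at k = 2, θ = 14.5: P(X<45.1) ≈ 0.817.
Too low — raise k to concentrate. Iterating converges to k ≈ 4.47.
Then θ = 14.5/(4.47−1) ≈ 4.18.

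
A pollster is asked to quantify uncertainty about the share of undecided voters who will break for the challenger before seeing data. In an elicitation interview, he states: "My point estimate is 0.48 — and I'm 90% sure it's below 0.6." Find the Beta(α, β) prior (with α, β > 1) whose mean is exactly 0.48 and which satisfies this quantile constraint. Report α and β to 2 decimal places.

α ≈ 13.58, β ≈ 14.71

With mean 0.48 fixed, write α = 0.48s, β = 0.52s where s = α+β.
Need P(θ < 0.6) = 0.9 under Beta(0.48s, 0.52s). Normal approximation: (q−m)/√(m(1−m)/s) ≈ z_{0.9} = 1.28, so s ≈ 0.48·0.52·(1.28)²/(0.6−0.48)² = 28.5.
At s = 28.5: P(θ<0.6) ≈ 0.901. Adjusting to match 0.9 gives s ≈ 28.28.
So α = 0.48·28.28 ≈ 13.58, β = 0.52·28.28 ≈ 14.71.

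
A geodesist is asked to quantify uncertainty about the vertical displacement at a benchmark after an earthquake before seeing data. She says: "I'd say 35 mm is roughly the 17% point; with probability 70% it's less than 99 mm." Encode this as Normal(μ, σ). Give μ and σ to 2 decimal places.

The p-quantile of Normal(μ,σ) is μ + z_p·σ, with z_{0.17} = -0.9542 and z_{0.7} = 0.5244.
Eliminate σ: μ = (z₂·x₁ − z₁·x₂)/(z₂ − z₁) = (0.5244·35 − (-0.9542)·99)/1.479 = 76.30.
Then σ = (x₂ − x₁)/(z₂ − z₁) = (99 − 35)/1.479 = 43.29.

μ = 76.30, σ = 43.29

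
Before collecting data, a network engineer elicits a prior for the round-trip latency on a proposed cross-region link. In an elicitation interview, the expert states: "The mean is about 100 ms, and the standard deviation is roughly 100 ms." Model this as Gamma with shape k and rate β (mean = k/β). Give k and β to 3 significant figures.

For Gamma(k, rate β): mean = k/β, variance = k/β², so CV = 1/√k.
CV = SD/mean = 100/100 = 1, hence k = 1/CV² = 1.
Then β = k/mean = 1/100 = 0.01.

k ≈ 1, β ≈ 0.01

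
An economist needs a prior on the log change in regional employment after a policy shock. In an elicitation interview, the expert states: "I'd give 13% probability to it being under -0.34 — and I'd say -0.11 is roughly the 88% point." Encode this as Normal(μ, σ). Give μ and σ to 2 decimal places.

μ = -0.23, σ = 0.10

The p-quantile of Normal(μ,σ) is μ + z_p·σ, with z_{0.13} = -1.126 and z_{0.88} = 1.175.
Eliminate σ: μ = (z₂·x₁ − z₁·x₂)/(z₂ − z₁) = (1.175·-0.34 − (-1.126)·-0.11)/2.301 = -0.23.
Then σ = (x₂ − x₁)/(z₂ − z₁) = (-0.11 − -0.34)/2.301 = 0.10.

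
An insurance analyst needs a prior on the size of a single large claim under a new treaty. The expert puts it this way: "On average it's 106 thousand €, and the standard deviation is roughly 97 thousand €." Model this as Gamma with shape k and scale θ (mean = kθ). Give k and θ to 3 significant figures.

k ≈ 1.19, θ ≈ 88.8

For Gamma(k, scale θ): mean = kθ, variance = kθ², so CV = 1/√k.
CV = SD/mean = 97/106 = 0.9151, hence k = 1/CV² = 1.19.
Then θ = mean/k = 106/1.19 = 88.8.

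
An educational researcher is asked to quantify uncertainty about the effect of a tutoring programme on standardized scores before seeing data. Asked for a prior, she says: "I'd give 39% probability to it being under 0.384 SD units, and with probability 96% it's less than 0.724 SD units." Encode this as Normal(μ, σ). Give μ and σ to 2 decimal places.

μ = 0.43, σ = 0.17

For Normal(μ,σ), the p-quantile is μ + z_p·σ. Here z_{0.39} = -0.2793, z_{0.96} = 1.751.
So 0.384 = μ − 0.2793σ and 0.724 = μ + 1.751σ.
Subtracting: σ = (0.724 − 0.384)/(1.751 − (-0.2793)) = 0.17.
Then μ = 0.384 − (-0.2793)·0.17 = 0.43.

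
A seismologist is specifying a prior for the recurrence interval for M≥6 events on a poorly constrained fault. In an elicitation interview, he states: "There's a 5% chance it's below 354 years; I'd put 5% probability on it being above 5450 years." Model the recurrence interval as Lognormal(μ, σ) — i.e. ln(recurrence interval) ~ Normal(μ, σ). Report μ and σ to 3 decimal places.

If T ~ Lognormal(μ,σ) then ln T ~ Normal(μ,σ), so the p-quantile of ln T is μ + z_p·σ.
ln(354) = 5.869 and ln(5450) = 8.603; z_{0.05} = -1.645, z_{0.95} = 1.645.
σ = (8.603 − 5.869)/(1.645 − (-1.645)) = 0.831.
μ = 5.869 − (-1.645)·0.831 = 7.236.

μ ≈ 7.236, σ ≈ 0.831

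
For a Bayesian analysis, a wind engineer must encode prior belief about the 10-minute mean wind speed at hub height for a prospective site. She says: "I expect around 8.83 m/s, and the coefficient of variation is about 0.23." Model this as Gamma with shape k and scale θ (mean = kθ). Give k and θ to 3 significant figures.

k ≈ 18.9, θ ≈ 0.467

For Gamma(k, scale θ): mean = kθ, variance = kθ², so CV = 1/√k.
CV = 0.23, hence k = 1/CV² = 18.9.
Then θ = mean/k = 8.83/18.9 = 0.467.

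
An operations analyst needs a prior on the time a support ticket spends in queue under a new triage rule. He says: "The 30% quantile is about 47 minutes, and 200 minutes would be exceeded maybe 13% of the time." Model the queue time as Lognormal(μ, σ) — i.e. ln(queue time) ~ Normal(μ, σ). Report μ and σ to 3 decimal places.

μ ≈ 4.310, σ ≈ 0.877

If T ~ Lognormal(μ,σ) then ln T ~ Normal(μ,σ), so the p-quantile of ln T is μ + z_p·σ.
ln(47) = 3.85 and ln(200) = 5.298; z_{0.3} = -0.5244, z_{0.87} = 1.126.
σ = (5.298 − 3.85)/(1.126 − (-0.5244)) = 0.877.
μ = 3.85 − (-0.5244)·0.877 = 4.310.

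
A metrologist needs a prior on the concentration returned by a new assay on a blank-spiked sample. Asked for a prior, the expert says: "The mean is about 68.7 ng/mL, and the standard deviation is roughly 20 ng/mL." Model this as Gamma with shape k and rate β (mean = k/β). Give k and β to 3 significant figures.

For Gamma(k, rate β): mean = k/β, variance = k/β², so CV = 1/√k.
CV = SD/mean = 20/68.7 = 0.2911, hence k = 1/CV² = 11.8.
Then β = k/mean = 11.8/68.7 = 0.172.

k ≈ 11.8, β ≈ 0.172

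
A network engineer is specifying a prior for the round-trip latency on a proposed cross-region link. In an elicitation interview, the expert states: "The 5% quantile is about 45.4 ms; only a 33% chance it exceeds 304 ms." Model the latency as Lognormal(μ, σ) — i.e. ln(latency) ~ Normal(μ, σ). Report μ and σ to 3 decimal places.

If T ~ Lognormal(μ,σ) then ln T ~ Normal(μ,σ), so the p-quantile of ln T is μ + z_p·σ.
ln(45.4) = 3.816 and ln(304) = 5.717; z_{0.05} = -1.645, z_{0.67} = 0.4399.
σ = (5.717 − 3.816)/(0.4399 − (-1.645)) = 0.912.
μ = 3.816 − (-1.645)·0.912 = 5.316.

μ ≈ 5.316, σ ≈ 0.912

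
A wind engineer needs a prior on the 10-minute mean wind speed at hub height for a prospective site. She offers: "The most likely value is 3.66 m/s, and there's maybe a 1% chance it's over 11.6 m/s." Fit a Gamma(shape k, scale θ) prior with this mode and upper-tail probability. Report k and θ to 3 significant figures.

Gamma(k,θ) with k>1 has mode (k−1)θ, so θ = 3.66/(k−1).
Need P(X < 11.6) = 0.99 with θ tied to k this way. Start at k = 2, θ = 3.66: P(X<11.6) ≈ 0.825.
Too low — raise k to concentrate. Iterating converges to k ≈ 4.34.
Then θ = 3.66/(4.34−1) ≈ 1.1.

k ≈ 4.34, θ ≈ 1.1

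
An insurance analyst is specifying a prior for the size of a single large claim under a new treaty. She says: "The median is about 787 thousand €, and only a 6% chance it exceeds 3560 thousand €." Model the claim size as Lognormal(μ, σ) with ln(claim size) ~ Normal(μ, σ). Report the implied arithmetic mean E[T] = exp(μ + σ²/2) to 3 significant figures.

E[T] ≈ 1260 thousand €

If T ~ Lognormal(μ,σ) then ln T ~ Normal(μ,σ), so the p-quantile of ln T is μ + z_p·σ.
ln(787) = 6.668 and ln(3560) = 8.178; z_{0.5} = 0, z_{0.94} = 1.555.
σ = (8.178 − 6.668)/(1.555 − (0)) = 0.971.
μ = 6.668 − (0)·0.971 = 6.668.
E[T] = exp(μ + σ²/2) = exp(6.668 + 0.4712) = 1260 thousand €.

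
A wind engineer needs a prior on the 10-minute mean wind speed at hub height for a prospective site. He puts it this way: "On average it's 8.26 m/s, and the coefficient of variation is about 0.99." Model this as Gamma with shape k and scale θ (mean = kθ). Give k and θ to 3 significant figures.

For Gamma(k, scale θ): mean = kθ, variance = kθ², so CV = 1/√k.
CV = 0.99, hence k = 1/CV² = 1.02.
Then θ = mean/k = 8.26/1.02 = 8.1.

k ≈ 1.02, θ ≈ 8.1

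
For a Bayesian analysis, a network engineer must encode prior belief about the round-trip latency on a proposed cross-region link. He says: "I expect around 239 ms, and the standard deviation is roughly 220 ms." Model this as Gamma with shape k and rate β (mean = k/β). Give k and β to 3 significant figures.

k ≈ 1.18, β ≈ 0.00494

For Gamma(k, rate β): mean = k/β, variance = k/β², so CV = 1/√k.
CV = SD/mean = 220/239 = 0.9205, hence k = 1/CV² = 1.18.
Then β = k/mean = 1.18/239 = 0.00494.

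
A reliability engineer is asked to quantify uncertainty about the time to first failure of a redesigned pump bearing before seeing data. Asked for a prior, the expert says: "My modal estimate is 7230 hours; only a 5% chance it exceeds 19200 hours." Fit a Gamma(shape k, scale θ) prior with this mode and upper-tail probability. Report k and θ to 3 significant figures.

k ≈ 3.83, θ ≈ 2560

Gamma(k,θ) with k>1 has mode (k−1)θ, so θ = 7230/(k−1).
Need P(X < 19200) = 0.95 with θ tied to k this way. Start at k = 2, θ = 7230: P(X<19200) ≈ 0.743.
Too low — raise k to concentrate. Iterating converges to k ≈ 3.83.
Then θ = 7230/(3.83−1) ≈ 2560.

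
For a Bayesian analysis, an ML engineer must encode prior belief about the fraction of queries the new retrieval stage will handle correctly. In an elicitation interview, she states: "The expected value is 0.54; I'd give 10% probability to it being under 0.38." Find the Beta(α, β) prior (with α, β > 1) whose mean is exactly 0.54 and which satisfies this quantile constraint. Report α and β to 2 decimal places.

α ≈ 8.54, β ≈ 7.28

With mean 0.54 fixed, write α = 0.54s, β = 0.46s where s = α+β.
Need P(θ < 0.38) = 0.1 under Beta(0.54s, 0.46s). Normal approximation: (q−m)/√(m(1−m)/s) ≈ z_{0.1} = -1.28, so s ≈ 0.54·0.46·(-1.28)²/(0.38−0.54)² = 15.9.
At s = 15.9: P(θ<0.38) ≈ 0.099. Adjusting to match 0.1 gives s ≈ 15.82.
So α = 0.54·15.82 ≈ 8.54, β = 0.46·15.82 ≈ 7.28.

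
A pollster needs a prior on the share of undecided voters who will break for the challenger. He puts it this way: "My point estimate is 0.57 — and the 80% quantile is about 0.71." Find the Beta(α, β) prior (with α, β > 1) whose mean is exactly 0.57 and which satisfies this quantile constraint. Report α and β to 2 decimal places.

With mean 0.57 fixed, write α = 0.57s, β = 0.43s where s = α+β.
Need P(θ < 0.71) = 0.8 under Beta(0.57s, 0.43s). Normal approximation: (q−m)/√(m(1−m)/s) ≈ z_{0.8} = 0.842, so s ≈ 0.57·0.43·(0.842)²/(0.71−0.57)² = 8.9.
At s = 8.9: P(θ<0.71) ≈ 0.796. Adjusting to match 0.8 gives s ≈ 9.11.
So α = 0.57·9.11 ≈ 5.19, β = 0.43·9.11 ≈ 3.92.

α ≈ 5.19, β ≈ 3.92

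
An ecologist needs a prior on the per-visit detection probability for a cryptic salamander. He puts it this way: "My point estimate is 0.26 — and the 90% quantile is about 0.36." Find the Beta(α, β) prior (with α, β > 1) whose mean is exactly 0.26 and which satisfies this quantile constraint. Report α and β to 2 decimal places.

With mean 0.26 fixed, write α = 0.26s, β = 0.74s where s = α+β.
Need P(θ < 0.36) = 0.9 under Beta(0.26s, 0.74s). Normal approximation: (q−m)/√(m(1−m)/s) ≈ z_{0.9} = 1.28, so s ≈ 0.26·0.74·(1.28)²/(0.36−0.26)² = 31.6.
At s = 31.6: P(θ<0.36) ≈ 0.895. Adjusting to match 0.9 gives s ≈ 33.05.
So α = 0.26·33.05 ≈ 8.59, β = 0.74·33.05 ≈ 24.46.

α ≈ 8.59, β ≈ 24.46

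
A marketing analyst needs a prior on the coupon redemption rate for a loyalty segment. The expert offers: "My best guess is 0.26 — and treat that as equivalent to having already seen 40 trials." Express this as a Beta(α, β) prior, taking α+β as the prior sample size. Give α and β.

α = 10.4, β = 29.6

Under the effective-sample-size interpretation, Beta(α, β) has prior mean α/(α+β) and prior sample size α+β.
So α+β = 40 and α/(α+β) = 0.26, giving α = 0.26·40 = 10.4 and β = 40 − 10.4 = 29.6.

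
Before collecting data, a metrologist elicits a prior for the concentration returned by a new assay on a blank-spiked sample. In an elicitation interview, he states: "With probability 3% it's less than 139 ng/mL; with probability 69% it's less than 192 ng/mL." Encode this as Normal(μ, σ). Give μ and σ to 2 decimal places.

μ = 180.94, σ = 22.30

For Normal(μ,σ), the p-quantile is μ + z_p·σ. Here z_{0.03} = -1.881, z_{0.69} = 0.4959.
So 139 = μ − 1.881σ and 192 = μ + 0.4959σ.
Subtracting: σ = (192 − 139)/(0.4959 − (-1.881)) = 22.30.
Then μ = 139 − (-1.881)·22.30 = 180.94.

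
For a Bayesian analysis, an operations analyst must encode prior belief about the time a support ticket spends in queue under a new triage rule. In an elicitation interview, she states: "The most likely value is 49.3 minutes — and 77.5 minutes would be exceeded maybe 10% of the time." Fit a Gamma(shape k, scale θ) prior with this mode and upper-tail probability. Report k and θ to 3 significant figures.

k ≈ 10.2, θ ≈ 5.38

Gamma(k,θ) with k>1 has mode (k−1)θ, so θ = 49.3/(k−1).
Need P(X < 77.5) = 0.9 with θ tied to k this way. Start at k = 2, θ = 49.3: P(X<77.5) ≈ 0.466.
Too low — raise k to concentrate. Iterating converges to k ≈ 10.2.
Then θ = 49.3/(10.2−1) ≈ 5.38.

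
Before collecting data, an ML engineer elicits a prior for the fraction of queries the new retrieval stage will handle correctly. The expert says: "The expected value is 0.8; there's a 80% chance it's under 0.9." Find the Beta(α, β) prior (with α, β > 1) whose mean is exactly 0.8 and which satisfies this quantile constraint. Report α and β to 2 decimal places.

With mean 0.8 fixed, write α = 0.8s, β = 0.2s where s = α+β.
Need P(θ < 0.9) = 0.8 under Beta(0.8s, 0.2s). Normal approximation: (q−m)/√(m(1−m)/s) ≈ z_{0.8} = 0.842, so s ≈ 0.8·0.2·(0.842)²/(0.9−0.8)² = 11.3.
At s = 11.3: P(θ<0.9) ≈ 0.796. Adjusting to match 0.8 gives s ≈ 11.61.
So α = 0.8·11.61 ≈ 9.29, β = 0.2·11.61 ≈ 2.32.

α ≈ 9.29, β ≈ 2.32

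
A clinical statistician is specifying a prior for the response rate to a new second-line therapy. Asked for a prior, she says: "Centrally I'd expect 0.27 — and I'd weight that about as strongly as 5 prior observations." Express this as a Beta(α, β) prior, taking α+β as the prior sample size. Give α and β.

α = 1.35, β = 3.65

Under the effective-sample-size interpretation, Beta(α, β) has prior mean α/(α+β) and prior sample size α+β.
So α+β = 5 and α/(α+β) = 0.27, giving α = 0.27·5 = 1.35 and β = 5 − 1.35 = 3.65.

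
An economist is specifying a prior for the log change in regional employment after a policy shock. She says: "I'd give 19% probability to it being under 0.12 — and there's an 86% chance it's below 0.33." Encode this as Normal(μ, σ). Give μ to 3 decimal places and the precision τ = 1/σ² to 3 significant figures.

For Normal(μ,σ), the p-quantile is μ + z_p·σ. Here z_{0.19} = -0.8779, z_{0.86} = 1.08.
So 0.12 = μ − 0.8779σ and 0.33 = μ + 1.08σ.
Subtracting: σ = (0.33 − 0.12)/(1.08 − (-0.8779)) = 0.107.
Then μ = 0.12 − (-0.8779)·0.107 = 0.214.
Precision τ = 1/σ² = 1/0.1072² = 87.

μ = 0.214, τ = 87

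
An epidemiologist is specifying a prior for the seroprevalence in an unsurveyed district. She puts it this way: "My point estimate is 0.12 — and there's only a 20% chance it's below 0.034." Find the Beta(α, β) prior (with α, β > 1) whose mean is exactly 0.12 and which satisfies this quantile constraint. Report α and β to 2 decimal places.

With mean 0.12 fixed, write α = 0.12s, β = 0.88s where s = α+β.
Need P(θ < 0.034) = 0.2 under Beta(0.12s, 0.88s). Normal approximation: (q−m)/√(m(1−m)/s) ≈ z_{0.2} = -0.842, so s ≈ 0.12·0.88·(-0.842)²/(0.034−0.12)² = 10.1.
At s = 10.1: P(θ<0.034) ≈ 0.185. Adjusting to match 0.2 gives s ≈ 9.38.
So α = 0.12·9.38 ≈ 1.13, β = 0.88·9.38 ≈ 8.25.

α ≈ 1.13, β ≈ 8.25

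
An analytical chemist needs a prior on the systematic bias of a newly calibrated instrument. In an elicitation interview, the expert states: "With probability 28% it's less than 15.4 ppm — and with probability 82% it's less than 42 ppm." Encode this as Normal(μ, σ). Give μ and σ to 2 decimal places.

For Normal(μ,σ), the p-quantile is μ + z_p·σ. Here z_{0.28} = -0.5828, z_{0.82} = 0.9154.
So 15.4 = μ − 0.5828σ and 42 = μ + 0.9154σ.
Subtracting: σ = (42 − 15.4)/(0.9154 − (-0.5828)) = 17.75.
Then μ = 15.4 − (-0.5828)·17.75 = 25.75.

μ = 25.75, σ = 17.75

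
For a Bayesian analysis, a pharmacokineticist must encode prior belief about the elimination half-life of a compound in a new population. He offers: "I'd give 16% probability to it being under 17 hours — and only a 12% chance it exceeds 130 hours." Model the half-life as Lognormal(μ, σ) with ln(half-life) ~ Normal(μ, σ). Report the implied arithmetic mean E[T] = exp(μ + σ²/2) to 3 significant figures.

If T ~ Lognormal(μ,σ) then ln T ~ Normal(μ,σ), so the p-quantile of ln T is μ + z_p·σ.
ln(17) = 2.833 and ln(130) = 4.868; z_{0.16} = -0.9945, z_{0.88} = 1.175.
σ = (4.868 − 2.833)/(1.175 − (-0.9945)) = 0.938.
μ = 2.833 − (-0.9945)·0.938 = 3.766.
E[T] = exp(μ + σ²/2) = exp(3.766 + 0.4397) = 67 hours.

E[T] ≈ 67 hours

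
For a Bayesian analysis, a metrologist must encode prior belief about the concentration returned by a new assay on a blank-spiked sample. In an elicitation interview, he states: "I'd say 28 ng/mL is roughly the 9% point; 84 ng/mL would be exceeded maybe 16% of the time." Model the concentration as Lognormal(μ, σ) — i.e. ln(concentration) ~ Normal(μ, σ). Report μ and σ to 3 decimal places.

μ ≈ 3.963, σ ≈ 0.470

If T ~ Lognormal(μ,σ) then ln T ~ Normal(μ,σ), so the p-quantile of ln T is μ + z_p·σ.
ln(28) = 3.332 and ln(84) = 4.431; z_{0.09} = -1.341, z_{0.84} = 0.9945.
σ = (4.431 − 3.332)/(0.9945 − (-1.341)) = 0.470.
μ = 3.332 − (-1.341)·0.470 = 3.963.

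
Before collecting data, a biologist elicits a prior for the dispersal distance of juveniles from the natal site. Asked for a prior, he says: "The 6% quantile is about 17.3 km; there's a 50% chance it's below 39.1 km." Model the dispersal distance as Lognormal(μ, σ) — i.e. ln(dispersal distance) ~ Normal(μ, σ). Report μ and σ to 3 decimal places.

If T ~ Lognormal(μ,σ) then ln T ~ Normal(μ,σ), so the p-quantile of ln T is μ + z_p·σ.
ln(17.3) = 2.851 and ln(39.1) = 3.666; z_{0.06} = -1.555, z_{0.5} = 0.
σ = (3.666 − 2.851)/(0 − (-1.555)) = 0.524.
μ = 2.851 − (-1.555)·0.524 = 3.666.

μ ≈ 3.666, σ ≈ 0.524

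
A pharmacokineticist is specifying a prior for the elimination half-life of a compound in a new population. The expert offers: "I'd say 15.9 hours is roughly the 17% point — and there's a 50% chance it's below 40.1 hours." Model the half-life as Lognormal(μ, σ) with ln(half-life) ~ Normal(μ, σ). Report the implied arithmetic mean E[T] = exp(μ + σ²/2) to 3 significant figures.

If T ~ Lognormal(μ,σ) then ln T ~ Normal(μ,σ), so the p-quantile of ln T is μ + z_p·σ.
ln(15.9) = 2.766 and ln(40.1) = 3.691; z_{0.17} = -0.9542, z_{0.5} = 0.
σ = (3.691 − 2.766)/(0 − (-0.9542)) = 0.969.
μ = 2.766 − (-0.9542)·0.969 = 3.691.
E[T] = exp(μ + σ²/2) = exp(3.691 + 0.4700) = 64.2 hours.

E[T] ≈ 64.2 hours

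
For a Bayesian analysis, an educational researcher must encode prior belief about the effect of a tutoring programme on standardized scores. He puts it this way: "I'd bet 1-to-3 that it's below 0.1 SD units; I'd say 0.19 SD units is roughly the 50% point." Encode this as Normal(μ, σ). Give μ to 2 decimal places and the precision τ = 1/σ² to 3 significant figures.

The p-quantile of Normal(μ,σ) is μ + z_p·σ, with z_{0.25} = -0.6745 and z_{0.5} = 0.
Eliminate σ: μ = (z₂·x₁ − z₁·x₂)/(z₂ − z₁) = (0·0.1 − (-0.6745)·0.19)/0.6745 = 0.19.
Then σ = (x₂ − x₁)/(z₂ − z₁) = (0.19 − 0.1)/0.6745 = 0.13.
Precision τ = 1/σ² = 1/0.1334² = 56.2.

μ = 0.19, τ = 56.2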